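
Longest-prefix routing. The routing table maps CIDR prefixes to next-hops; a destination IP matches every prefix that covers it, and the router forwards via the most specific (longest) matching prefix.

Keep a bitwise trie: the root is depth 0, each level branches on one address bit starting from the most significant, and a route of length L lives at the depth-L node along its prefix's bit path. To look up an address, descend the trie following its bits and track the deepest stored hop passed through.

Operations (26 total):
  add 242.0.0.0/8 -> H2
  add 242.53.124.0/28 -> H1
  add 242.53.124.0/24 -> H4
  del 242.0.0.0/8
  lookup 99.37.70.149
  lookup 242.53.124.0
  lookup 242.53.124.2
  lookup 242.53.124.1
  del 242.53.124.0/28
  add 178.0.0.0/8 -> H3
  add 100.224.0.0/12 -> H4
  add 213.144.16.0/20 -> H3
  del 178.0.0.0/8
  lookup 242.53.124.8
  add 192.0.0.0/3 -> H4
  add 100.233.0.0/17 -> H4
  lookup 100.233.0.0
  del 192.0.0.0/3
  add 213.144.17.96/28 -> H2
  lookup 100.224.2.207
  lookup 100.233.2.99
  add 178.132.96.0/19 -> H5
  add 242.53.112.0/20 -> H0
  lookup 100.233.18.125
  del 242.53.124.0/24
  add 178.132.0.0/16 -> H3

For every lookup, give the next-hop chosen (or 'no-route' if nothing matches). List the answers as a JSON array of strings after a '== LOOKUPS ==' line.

Process each operation:
  + 242.0.0.0/8 (H2) depth=8
  + 242.53.124.0/28 (H1) depth=28
  + 242.53.124.0/24 (H4) depth=24
  - 242.0.0.0/8 clear@8
  Q 99.37.70.149: descend ε ; hops seen [∅] ; pick no-route
  Q 242.53.124.0: descend 1111001000110101011111000000 ; hops seen [H4,H1] ; pick H1
  Q 242.53.124.2: descend 1111001000110101011111000000 ; hops seen [H4,H1] ; pick H1
  Q 242.53.124.1: descend 1111001000110101011111000000 ; hops seen [H4,H1] ; pick H1
  - 242.53.124.0/28 clear@28
  + 178.0.0.0/8 (H3) depth=8
  + 100.224.0.0/12 (H4) depth=12
  + 213.144.16.0/20 (H3) depth=20
  - 178.0.0.0/8 clear@8
  Q 242.53.124.8: descend 1111001000110101011111000000 ; hops seen [H4] ; pick H4
  + 192.0.0.0/3 (H4) depth=3
  + 100.233.0.0/17 (H4) depth=17
  Q 100.233.0.0: descend 01100100111010010 ; hops seen [H4,H4] ; pick H4
  - 192.0.0.0/3 clear@3
  + 213.144.17.96/28 (H2) depth=28
  Q 100.224.2.207: descend 011001001110 ; hops seen [H4] ; pick H4
  Q 100.233.2.99: descend 01100100111010010 ; hops seen [H4,H4] ; pick H4
  + 178.132.96.0/19 (H5) depth=19
  + 242.53.112.0/20 (H0) depth=20
  Q 100.233.18.125: descend 01100100111010010 ; hops seen [H4,H4] ; pick H4
  - 242.53.124.0/24 clear@24
  + 178.132.0.0/16 (H3) depth=16

== LOOKUPS ==
["no-route","H1","H1","H1","H4","H4","H4","H4","H4"]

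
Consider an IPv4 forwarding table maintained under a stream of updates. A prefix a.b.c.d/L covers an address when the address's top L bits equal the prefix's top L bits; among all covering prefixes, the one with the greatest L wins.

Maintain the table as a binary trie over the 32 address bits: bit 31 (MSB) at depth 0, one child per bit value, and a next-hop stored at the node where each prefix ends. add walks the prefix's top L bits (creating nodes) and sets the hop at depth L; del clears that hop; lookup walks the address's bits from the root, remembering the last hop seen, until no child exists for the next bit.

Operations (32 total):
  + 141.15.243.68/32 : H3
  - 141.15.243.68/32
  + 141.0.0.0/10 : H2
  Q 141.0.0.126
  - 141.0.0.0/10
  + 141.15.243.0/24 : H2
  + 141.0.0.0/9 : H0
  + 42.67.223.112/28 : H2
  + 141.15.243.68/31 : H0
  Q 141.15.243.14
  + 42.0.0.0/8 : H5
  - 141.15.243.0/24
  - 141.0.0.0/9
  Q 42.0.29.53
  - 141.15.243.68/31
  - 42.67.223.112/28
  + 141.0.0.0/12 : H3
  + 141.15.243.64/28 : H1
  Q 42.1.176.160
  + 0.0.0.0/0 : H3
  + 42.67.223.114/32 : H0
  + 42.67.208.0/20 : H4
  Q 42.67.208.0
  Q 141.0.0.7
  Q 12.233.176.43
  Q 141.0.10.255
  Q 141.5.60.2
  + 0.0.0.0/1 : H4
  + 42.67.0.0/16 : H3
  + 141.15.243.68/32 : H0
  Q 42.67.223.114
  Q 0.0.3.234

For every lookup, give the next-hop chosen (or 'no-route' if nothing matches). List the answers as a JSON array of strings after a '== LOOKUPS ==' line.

Apply in order:
  add 141.15.243.68/32 -> H3 at depth 32
  - 141.15.243.68/32 clear@32
  add 141.0.0.0/10 -> H2 at depth 10
  ? 141.0.0.126  path d0:-→d1:-→d2:-→d3:-→d4:-→d5:-→d6:-→d7:-→d8:-→d9:-→d10:H2→d11:-→d12:-  best=H2
  - 141.0.0.0/10 clear@10
  add 141.15.243.0/24 -> H2 at depth 24
  add 141.0.0.0/9 -> H0 at depth 9
  add 42.67.223.112/28 -> H2 at depth 28
  add 141.15.243.68/31 -> H0 at depth 31
  ? 141.15.243.14  path d0:-→d1:-→d2:-→d3:-→d4:-→d5:-→d6:-→d7:-→d8:-→d9:H0→d10:-→d11:-→d12:-→d13:-→d14:-→d15:-→d16:-→d17:-→d18:-→d19:-→d20:-→d21:-→d22:-→d23:-→d24:H2→d25:-  best=H2
  add 42.0.0.0/8 -> H5 at depth 8
  - 141.15.243.0/24 clear@24
  - 141.0.0.0/9 clear@9
  ? 42.0.29.53  path d0:-→d1:-→d2:-→d3:-→d4:-→d5:-→d6:-→d7:-→d8:H5→d9:-  best=H5
  - 141.15.243.68/31 clear@31
  - 42.67.223.112/28 clear@28
  add 141.0.0.0/12 -> H3 at depth 12
  add 141.15.243.64/28 -> H1 at depth 28
  ? 42.1.176.160  path d0:-→d1:-→d2:-→d3:-→d4:-→d5:-→d6:-→d7:-→d8:H5→d9:-  best=H5
  add 0.0.0.0/0 -> H3 at depth 0
  add 42.67.223.114/32 -> H0 at depth 32
  add 42.67.208.0/20 -> H4 at depth 20
  ? 42.67.208.0  path d0:H3→d1:-→d2:-→d3:-→d4:-→d5:-→d6:-→d7:-→d8:H5→d9:-→d10:-→d11:-→d12:-→d13:-→d14:-→d15:-→d16:-→d17:-→d18:-→d19:-→d20:H4  best=H4
  ? 141.0.0.7  path d0:H3→d1:-→d2:-→d3:-→d4:-→d5:-→d6:-→d7:-→d8:-→d9:-→d10:-→d11:-→d12:H3  best=H3
  ? 12.233.176.43  path d0:H3→d1:-→d2:-  best=H3
  ? 141.0.10.255  path d0:H3→d1:-→d2:-→d3:-→d4:-→d5:-→d6:-→d7:-→d8:-→d9:-→d10:-→d11:-→d12:H3  best=H3
  ? 141.5.60.2  path d0:H3→d1:-→d2:-→d3:-→d4:-→d5:-→d6:-→d7:-→d8:-→d9:-→d10:-→d11:-→d12:H3  best=H3
  add 0.0.0.0/1 -> H4 at depth 1
  add 42.67.0.0/16 -> H3 at depth 16
  add 141.15.243.68/32 -> H0 at depth 32
  ? 42.67.223.114  path d0:H3→d1:H4→d2:-→d3:-→d4:-→d5:-→d6:-→d7:-→d8:H5→d9:-→d10:-→d11:-→d12:-→d13:-→d14:-→d15:-→d16:H3→d17:-→d18:-→d19:-→d20:H4→d21:-→d22:-→d23:-→d24:-→d25:-→d26:-→d27:-→d28:-→d29:-→d30:-→d31:-→d32:H0  best=H0
  ? 0.0.3.234  path d0:H3→d1:H4→d2:-  best=H4

== LOOKUPS ==
["H2","H2","H5","H5","H4","H3","H3","H3","H3","H0","H4"]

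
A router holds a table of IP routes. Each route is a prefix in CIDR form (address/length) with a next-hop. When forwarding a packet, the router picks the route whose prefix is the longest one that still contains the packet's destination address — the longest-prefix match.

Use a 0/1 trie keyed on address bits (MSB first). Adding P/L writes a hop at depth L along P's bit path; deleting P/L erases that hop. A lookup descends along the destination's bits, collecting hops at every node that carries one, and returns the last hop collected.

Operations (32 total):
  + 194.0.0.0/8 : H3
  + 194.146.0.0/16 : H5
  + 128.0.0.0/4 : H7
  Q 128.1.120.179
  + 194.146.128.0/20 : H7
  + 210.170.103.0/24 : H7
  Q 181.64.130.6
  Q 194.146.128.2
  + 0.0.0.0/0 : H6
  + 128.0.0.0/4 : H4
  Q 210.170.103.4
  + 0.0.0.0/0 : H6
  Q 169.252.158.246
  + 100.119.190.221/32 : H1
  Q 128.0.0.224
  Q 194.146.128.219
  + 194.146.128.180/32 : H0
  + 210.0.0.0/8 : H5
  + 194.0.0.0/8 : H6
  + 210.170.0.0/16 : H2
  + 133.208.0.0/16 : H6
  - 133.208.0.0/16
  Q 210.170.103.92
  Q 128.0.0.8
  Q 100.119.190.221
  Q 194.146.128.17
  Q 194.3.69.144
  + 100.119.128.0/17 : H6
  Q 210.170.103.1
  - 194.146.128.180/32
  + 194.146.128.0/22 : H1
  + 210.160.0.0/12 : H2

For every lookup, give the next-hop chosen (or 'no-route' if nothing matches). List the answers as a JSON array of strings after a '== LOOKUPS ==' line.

Process each operation:
  add 194.0.0.0/8 -> H3 at depth 8
  add 194.146.0.0/16 -> H5 at depth 16
  add 128.0.0.0/4 -> H7 at depth 4
  ? 128.1.120.179  path d0:-→d1:-→d2:-→d3:-→d4:H7  best=H7
  add 194.146.128.0/20 -> H7 at depth 20
  add 210.170.103.0/24 -> H7 at depth 24
  ? 181.64.130.6  path d0:-→d1:-→d2:-  best=no-route
  ? 194.146.128.2  path d0:-→d1:-→d2:-→d3:-→d4:-→d5:-→d6:-→d7:-→d8:H3→d9:-→d10:-→d11:-→d12:-→d13:-→d14:-→d15:-→d16:H5→d17:-→d18:-→d19:-→d20:H7  best=H7
  add 0.0.0.0/0 -> H6 at depth 0
  add 128.0.0.0/4 -> H4 at depth 4
  ? 210.170.103.4  path d0:H6→d1:-→d2:-→d3:-→d4:-→d5:-→d6:-→d7:-→d8:-→d9:-→d10:-→d11:-→d12:-→d13:-→d14:-→d15:-→d16:-→d17:-→d18:-→d19:-→d20:-→d21:-→d22:-→d23:-→d24:H7  best=H7
  add 0.0.0.0/0 -> H6 at depth 0
  ? 169.252.158.246  path d0:H6→d1:-→d2:-  best=H6
  add 100.119.190.221/32 -> H1 at depth 32
  ? 128.0.0.224  path d0:H6→d1:-→d2:-→d3:-→d4:H4  best=H4
  ? 194.146.128.219  path d0:H6→d1:-→d2:-→d3:-→d4:-→d5:-→d6:-→d7:-→d8:H3→d9:-→d10:-→d11:-→d12:-→d13:-→d14:-→d15:-→d16:H5→d17:-→d18:-→d19:-→d20:H7  best=H7
  add 194.146.128.180/32 -> H0 at depth 32
  add 210.0.0.0/8 -> H5 at depth 8
  add 194.0.0.0/8 -> H6 at depth 8
  add 210.170.0.0/16 -> H2 at depth 16
  add 133.208.0.0/16 -> H6 at depth 16
  del 133.208.0.0/16 (clear depth 16)
  ? 210.170.103.92  path d0:H6→d1:-→d2:-→d3:-→d4:-→d5:-→d6:-→d7:-→d8:H5→d9:-→d10:-→d11:-→d12:-→d13:-→d14:-→d15:-→d16:H2→d17:-→d18:-→d19:-→d20:-→d21:-→d22:-→d23:-→d24:H7  best=H7
  ? 128.0.0.8  path d0:H6→d1:-→d2:-→d3:-→d4:H4→d5:-  best=H4
  ? 100.119.190.221  path d0:H6→d1:-→d2:-→d3:-→d4:-→d5:-→d6:-→d7:-→d8:-→d9:-→d10:-→d11:-→d12:-→d13:-→d14:-→d15:-→d16:-→d17:-→d18:-→d19:-→d20:-→d21:-→d22:-→d23:-→d24:-→d25:-→d26:-→d27:-→d28:-→d29:-→d30:-→d31:-→d32:H1  best=H1
  ? 194.146.128.17  path d0:H6→d1:-→d2:-→d3:-→d4:-→d5:-→d6:-→d7:-→d8:H6→d9:-→d10:-→d11:-→d12:-→d13:-→d14:-→d15:-→d16:H5→d17:-→d18:-→d19:-→d20:H7→d21:-→d22:-→d23:-→d24:-  best=H7
  ? 194.3.69.144  path d0:H6→d1:-→d2:-→d3:-→d4:-→d5:-→d6:-→d7:-→d8:H6  best=H6
  add 100.119.128.0/17 -> H6 at depth 17
  ? 210.170.103.1  path d0:H6→d1:-→d2:-→d3:-→d4:-→d5:-→d6:-→d7:-→d8:H5→d9:-→d10:-→d11:-→d12:-→d13:-→d14:-→d15:-→d16:H2→d17:-→d18:-→d19:-→d20:-→d21:-→d22:-→d23:-→d24:H7  best=H7
  del 194.146.128.180/32 (clear depth 32)
  add 194.146.128.0/22 -> H1 at depth 22
  add 210.160.0.0/12 -> H2 at depth 12

== LOOKUPS ==
["H7","no-route","H7","H7","H6","H4","H7","H7","H4","H1","H7","H6","H7"]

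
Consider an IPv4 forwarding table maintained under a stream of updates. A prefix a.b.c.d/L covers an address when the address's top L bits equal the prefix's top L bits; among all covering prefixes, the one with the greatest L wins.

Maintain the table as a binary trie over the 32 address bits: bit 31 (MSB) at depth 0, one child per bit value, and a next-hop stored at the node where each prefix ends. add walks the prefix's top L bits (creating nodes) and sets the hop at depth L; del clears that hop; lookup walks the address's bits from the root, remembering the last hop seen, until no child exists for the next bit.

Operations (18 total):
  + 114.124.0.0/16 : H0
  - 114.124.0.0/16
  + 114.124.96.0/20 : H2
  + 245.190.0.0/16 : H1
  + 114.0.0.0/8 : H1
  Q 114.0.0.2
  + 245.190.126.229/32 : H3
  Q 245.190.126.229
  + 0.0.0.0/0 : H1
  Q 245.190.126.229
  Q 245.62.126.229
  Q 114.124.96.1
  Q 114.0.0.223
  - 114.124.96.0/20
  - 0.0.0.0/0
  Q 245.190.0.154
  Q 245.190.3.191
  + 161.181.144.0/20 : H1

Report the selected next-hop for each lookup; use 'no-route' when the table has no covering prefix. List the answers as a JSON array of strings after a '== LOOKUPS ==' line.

Trace:
  add 114.124.0.0/16 -> H0 at depth 16
  - 114.124.0.0/16 clear@16
  add 114.124.96.0/20 -> H2 at depth 20
  add 245.190.0.0/16 -> H1 at depth 16
  add 114.0.0.0/8 -> H1 at depth 8
  lookup 114.0.0.2: bits 011100100 walk d0:-→d1:-→d2:-→d3:-→d4:-→d5:-→d6:-→d7:-→d8:H1→d9:- -> H1
  add 245.190.126.229/32 -> H3 at depth 32
  lookup 245.190.126.229: bits 11110101101111100111111011100101 walk d0:-→d1:-→d2:-→d3:-→d4:-→d5:-→d6:-→d7:-→d8:-→d9:-→d10:-→d11:-→d12:-→d13:-→d14:-→d15:-→d16:H1→d17:-→d18:-→d19:-→d20:-→d21:-→d22:-→d23:-→d24:-→d25:-→d26:-→d27:-→d28:-→d29:-→d30:-→d31:-→d32:H3 -> H3
  add 0.0.0.0/0 -> H1 at depth 0
  lookup 245.190.126.229: bits 11110101101111100111111011100101 walk d0:H1→d1:-→d2:-→d3:-→d4:-→d5:-→d6:-→d7:-→d8:-→d9:-→d10:-→d11:-→d12:-→d13:-→d14:-→d15:-→d16:H1→d17:-→d18:-→d19:-→d20:-→d21:-→d22:-→d23:-→d24:-→d25:-→d26:-→d27:-→d28:-→d29:-→d30:-→d31:-→d32:H3 -> H3
  lookup 245.62.126.229: bits 11110101 walk d0:H1→d1:-→d2:-→d3:-→d4:-→d5:-→d6:-→d7:-→d8:- -> H1
  lookup 114.124.96.1: bits 01110010011111000110 walk d0:H1→d1:-→d2:-→d3:-→d4:-→d5:-→d6:-→d7:-→d8:H1→d9:-→d10:-→d11:-→d12:-→d13:-→d14:-→d15:-→d16:-→d17:-→d18:-→d19:-→d20:H2 -> H2
  lookup 114.0.0.223: bits 011100100 walk d0:H1→d1:-→d2:-→d3:-→d4:-→d5:-→d6:-→d7:-→d8:H1→d9:- -> H1
  - 114.124.96.0/20 clear@20
  - 0.0.0.0/0 clear@0
  lookup 245.190.0.154: bits 11110101101111100 walk d0:-→d1:-→d2:-→d3:-→d4:-→d5:-→d6:-→d7:-→d8:-→d9:-→d10:-→d11:-→d12:-→d13:-→d14:-→d15:-→d16:H1→d17:- -> H1
  lookup 245.190.3.191: bits 11110101101111100 walk d0:-→d1:-→d2:-→d3:-→d4:-→d5:-→d6:-→d7:-→d8:-→d9:-→d10:-→d11:-→d12:-→d13:-→d14:-→d15:-→d16:H1→d17:- -> H1
  add 161.181.144.0/20 -> H1 at depth 20

== LOOKUPS ==
["H1","H3","H3","H1","H2","H1","H1","H1"]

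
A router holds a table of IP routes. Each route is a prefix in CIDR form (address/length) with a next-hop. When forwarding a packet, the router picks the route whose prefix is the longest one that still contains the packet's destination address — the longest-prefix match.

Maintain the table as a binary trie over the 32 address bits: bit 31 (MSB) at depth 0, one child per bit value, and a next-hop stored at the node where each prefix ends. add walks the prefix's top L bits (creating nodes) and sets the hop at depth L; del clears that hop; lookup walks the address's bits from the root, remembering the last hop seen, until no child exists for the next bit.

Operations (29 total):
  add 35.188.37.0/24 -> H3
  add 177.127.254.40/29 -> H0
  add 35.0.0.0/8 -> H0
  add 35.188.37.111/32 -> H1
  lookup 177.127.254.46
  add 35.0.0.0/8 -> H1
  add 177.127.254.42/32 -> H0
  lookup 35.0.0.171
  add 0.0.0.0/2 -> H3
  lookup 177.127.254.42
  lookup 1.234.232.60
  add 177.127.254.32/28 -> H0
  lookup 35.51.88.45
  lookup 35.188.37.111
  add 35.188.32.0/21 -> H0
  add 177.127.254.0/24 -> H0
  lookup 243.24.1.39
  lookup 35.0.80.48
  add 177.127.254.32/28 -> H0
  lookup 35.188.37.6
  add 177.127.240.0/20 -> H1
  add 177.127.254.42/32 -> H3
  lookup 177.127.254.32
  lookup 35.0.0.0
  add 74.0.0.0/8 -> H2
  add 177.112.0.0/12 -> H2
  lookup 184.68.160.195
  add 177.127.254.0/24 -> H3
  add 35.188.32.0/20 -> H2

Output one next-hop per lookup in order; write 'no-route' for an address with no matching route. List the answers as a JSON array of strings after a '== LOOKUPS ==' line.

Apply in order:
  + 35.188.37.0/24 (H3) depth=24
  + 177.127.254.40/29 (H0) depth=29
  + 35.0.0.0/8 (H0) depth=8
  + 35.188.37.111/32 (H1) depth=32
  ? 177.127.254.46  path d0:-→d1:-→d2:-→d3:-→d4:-→d5:-→d6:-→d7:-→d8:-→d9:-→d10:-→d11:-→d12:-→d13:-→d14:-→d15:-→d16:-→d17:-→d18:-→d19:-→d20:-→d21:-→d22:-→d23:-→d24:-→d25:-→d26:-→d27:-→d28:-→d29:H0  best=H0
  + 35.0.0.0/8 (H1) depth=8
  + 177.127.254.42/32 (H0) depth=32
  ? 35.0.0.171  path d0:-→d1:-→d2:-→d3:-→d4:-→d5:-→d6:-→d7:-→d8:H1  best=H1
  + 0.0.0.0/2 (H3) depth=2
  ? 177.127.254.42  path d0:-→d1:-→d2:-→d3:-→d4:-→d5:-→d6:-→d7:-→d8:-→d9:-→d10:-→d11:-→d12:-→d13:-→d14:-→d15:-→d16:-→d17:-→d18:-→d19:-→d20:-→d21:-→d22:-→d23:-→d24:-→d25:-→d26:-→d27:-→d28:-→d29:H0→d30:-→d31:-→d32:H0  best=H0
  ? 1.234.232.60  path d0:-→d1:-→d2:H3  best=H3
  + 177.127.254.32/28 (H0) depth=28
  ? 35.51.88.45  path d0:-→d1:-→d2:H3→d3:-→d4:-→d5:-→d6:-→d7:-→d8:H1  best=H1
  ? 35.188.37.111  path d0:-→d1:-→d2:H3→d3:-→d4:-→d5:-→d6:-→d7:-→d8:H1→d9:-→d10:-→d11:-→d12:-→d13:-→d14:-→d15:-→d16:-→d17:-→d18:-→d19:-→d20:-→d21:-→d22:-→d23:-→d24:H3→d25:-→d26:-→d27:-→d28:-→d29:-→d30:-→d31:-→d32:H1  best=H1
  + 35.188.32.0/21 (H0) depth=21
  + 177.127.254.0/24 (H0) depth=24
  ? 243.24.1.39  path d0:-→d1:-  best=no-route
  ? 35.0.80.48  path d0:-→d1:-→d2:H3→d3:-→d4:-→d5:-→d6:-→d7:-→d8:H1  best=H1
  + 177.127.254.32/28 (H0) depth=28
  ? 35.188.37.6  path d0:-→d1:-→d2:H3→d3:-→d4:-→d5:-→d6:-→d7:-→d8:H1→d9:-→d10:-→d11:-→d12:-→d13:-→d14:-→d15:-→d16:-→d17:-→d18:-→d19:-→d20:-→d21:H0→d22:-→d23:-→d24:H3→d25:-  best=H3
  + 177.127.240.0/20 (H1) depth=20
  + 177.127.254.42/32 (H3) depth=32
  ? 177.127.254.32  path d0:-→d1:-→d2:-→d3:-→d4:-→d5:-→d6:-→d7:-→d8:-→d9:-→d10:-→d11:-→d12:-→d13:-→d14:-→d15:-→d16:-→d17:-→d18:-→d19:-→d20:H1→d21:-→d22:-→d23:-→d24:H0→d25:-→d26:-→d27:-→d28:H0  best=H0
  ? 35.0.0.0  path d0:-→d1:-→d2:H3→d3:-→d4:-→d5:-→d6:-→d7:-→d8:H1  best=H1
  + 74.0.0.0/8 (H2) depth=8
  + 177.112.0.0/12 (H2) depth=12
  ? 184.68.160.195  path d0:-→d1:-→d2:-→d3:-→d4:-  best=no-route
  + 177.127.254.0/24 (H3) depth=24
  + 35.188.32.0/20 (H2) depth=20

== LOOKUPS ==
["H0","H1","H0","H3","H1","H1","no-route","H1","H3","H0","H1","no-route"]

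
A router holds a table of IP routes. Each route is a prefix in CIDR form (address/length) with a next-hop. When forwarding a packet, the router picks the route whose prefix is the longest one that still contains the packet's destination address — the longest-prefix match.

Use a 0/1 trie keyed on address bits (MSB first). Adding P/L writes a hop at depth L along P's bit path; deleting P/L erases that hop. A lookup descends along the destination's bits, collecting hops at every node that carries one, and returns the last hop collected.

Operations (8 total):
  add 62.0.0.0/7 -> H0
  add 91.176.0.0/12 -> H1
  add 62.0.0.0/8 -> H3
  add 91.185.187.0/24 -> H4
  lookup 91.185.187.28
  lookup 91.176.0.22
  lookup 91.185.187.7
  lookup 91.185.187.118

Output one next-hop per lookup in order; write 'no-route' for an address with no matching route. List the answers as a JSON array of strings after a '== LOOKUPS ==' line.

Apply in order:
  + 62.0.0.0/7 (H0) depth=7
  + 91.176.0.0/12 (H1) depth=12
  + 62.0.0.0/8 (H3) depth=8
  + 91.185.187.0/24 (H4) depth=24
  Q 91.185.187.28: descend 010110111011100110111011 ; hops seen [H1,H4] ; pick H4
  Q 91.176.0.22: descend 010110111011 ; hops seen [H1] ; pick H1
  Q 91.185.187.7: descend 010110111011100110111011 ; hops seen [H1,H4] ; pick H4
  Q 91.185.187.118: descend 010110111011100110111011 ; hops seen [H1,H4] ; pick H4

== LOOKUPS ==
["H4","H1","H4","H4"]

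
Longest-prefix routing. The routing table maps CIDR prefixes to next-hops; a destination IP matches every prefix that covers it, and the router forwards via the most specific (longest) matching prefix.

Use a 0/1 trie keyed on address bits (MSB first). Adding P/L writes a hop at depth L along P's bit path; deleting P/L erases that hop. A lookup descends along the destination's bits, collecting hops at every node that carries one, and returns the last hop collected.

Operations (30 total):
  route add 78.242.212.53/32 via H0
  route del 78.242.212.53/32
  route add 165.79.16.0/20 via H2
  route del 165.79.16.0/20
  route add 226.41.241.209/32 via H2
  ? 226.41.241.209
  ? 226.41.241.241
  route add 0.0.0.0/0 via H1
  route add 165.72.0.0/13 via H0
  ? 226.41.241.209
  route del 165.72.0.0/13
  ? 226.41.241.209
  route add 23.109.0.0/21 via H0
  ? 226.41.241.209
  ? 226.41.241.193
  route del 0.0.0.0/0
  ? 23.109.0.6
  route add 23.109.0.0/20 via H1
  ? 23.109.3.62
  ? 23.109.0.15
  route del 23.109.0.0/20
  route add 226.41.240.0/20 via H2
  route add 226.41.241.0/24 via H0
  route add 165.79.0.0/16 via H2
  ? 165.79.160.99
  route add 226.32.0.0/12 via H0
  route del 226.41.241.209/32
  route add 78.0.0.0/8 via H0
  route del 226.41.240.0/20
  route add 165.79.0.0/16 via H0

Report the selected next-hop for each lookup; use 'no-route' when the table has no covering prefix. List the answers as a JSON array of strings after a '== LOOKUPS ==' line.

Apply in order:
  + 78.242.212.53/32 (H0) depth=32
  - 78.242.212.53/32 clear@32
  + 165.79.16.0/20 (H2) depth=20
  - 165.79.16.0/20 clear@20
  + 226.41.241.209/32 (H2) depth=32
  Q 226.41.241.209: descend 11100010001010011111000111010001 ; hops seen [H2] ; pick H2
  Q 226.41.241.241: descend 11100010001010011111000111 ; hops seen [∅] ; pick no-route
  + 0.0.0.0/0 (H1) depth=0
  + 165.72.0.0/13 (H0) depth=13
  Q 226.41.241.209: descend 11100010001010011111000111010001 ; hops seen [H1,H2] ; pick H2
  - 165.72.0.0/13 clear@13
  Q 226.41.241.209: descend 11100010001010011111000111010001 ; hops seen [H1,H2] ; pick H2
  + 23.109.0.0/21 (H0) depth=21
  Q 226.41.241.209: descend 11100010001010011111000111010001 ; hops seen [H1,H2] ; pick H2
  Q 226.41.241.193: descend 111000100010100111110001110 ; hops seen [H1] ; pick H1
  - 0.0.0.0/0 clear@0
  Q 23.109.0.6: descend 000101110110110100000 ; hops seen [H0] ; pick H0
  + 23.109.0.0/20 (H1) depth=20
  Q 23.109.3.62: descend 000101110110110100000 ; hops seen [H1,H0] ; pick H0
  Q 23.109.0.15: descend 000101110110110100000 ; hops seen [H1,H0] ; pick H0
  - 23.109.0.0/20 clear@20
  + 226.41.240.0/20 (H2) depth=20
  + 226.41.241.0/24 (H0) depth=24
  + 165.79.0.0/16 (H2) depth=16
  Q 165.79.160.99: descend 1010010101001111 ; hops seen [H2] ; pick H2
  + 226.32.0.0/12 (H0) depth=12
  - 226.41.241.209/32 clear@32
  + 78.0.0.0/8 (H0) depth=8
  - 226.41.240.0/20 clear@20
  + 165.79.0.0/16 (H0) depth=16

== LOOKUPS ==
["H2","no-route","H2","H2","H2","H1","H0","H0","H0","H2"]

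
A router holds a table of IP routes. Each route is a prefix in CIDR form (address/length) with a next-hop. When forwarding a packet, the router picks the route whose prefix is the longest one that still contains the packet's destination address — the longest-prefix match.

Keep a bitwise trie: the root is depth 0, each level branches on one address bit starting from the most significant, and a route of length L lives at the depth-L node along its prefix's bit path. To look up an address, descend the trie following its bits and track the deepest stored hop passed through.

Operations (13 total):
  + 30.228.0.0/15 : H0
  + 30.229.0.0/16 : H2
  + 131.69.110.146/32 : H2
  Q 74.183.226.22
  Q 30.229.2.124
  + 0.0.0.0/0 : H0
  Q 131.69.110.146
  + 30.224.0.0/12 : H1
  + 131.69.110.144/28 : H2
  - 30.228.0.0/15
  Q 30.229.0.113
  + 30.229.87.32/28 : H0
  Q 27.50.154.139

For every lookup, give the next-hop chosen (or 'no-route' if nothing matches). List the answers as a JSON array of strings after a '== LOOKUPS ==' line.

Trace:
  add 30.228.0.0/15 -> H0 at depth 15
  add 30.229.0.0/16 -> H2 at depth 16
  add 131.69.110.146/32 -> H2 at depth 32
  Q 74.183.226.22: descend 0 ; hops seen [∅] ; pick no-route
  Q 30.229.2.124: descend 0001111011100101 ; hops seen [H0,H2] ; pick H2
  add 0.0.0.0/0 -> H0 at depth 0
  Q 131.69.110.146: descend 10000011010001010110111010010010 ; hops seen [H0,H2] ; pick H2
  add 30.224.0.0/12 -> H1 at depth 12
  add 131.69.110.144/28 -> H2 at depth 28
  - 30.228.0.0/15 clear@15
  Q 30.229.0.113: descend 0001111011100101 ; hops seen [H0,H1,H2] ; pick H2
  add 30.229.87.32/28 -> H0 at depth 28
  Q 27.50.154.139: descend 00011 ; hops seen [H0] ; pick H0

== LOOKUPS ==
["no-route","H2","H2","H2","H0"]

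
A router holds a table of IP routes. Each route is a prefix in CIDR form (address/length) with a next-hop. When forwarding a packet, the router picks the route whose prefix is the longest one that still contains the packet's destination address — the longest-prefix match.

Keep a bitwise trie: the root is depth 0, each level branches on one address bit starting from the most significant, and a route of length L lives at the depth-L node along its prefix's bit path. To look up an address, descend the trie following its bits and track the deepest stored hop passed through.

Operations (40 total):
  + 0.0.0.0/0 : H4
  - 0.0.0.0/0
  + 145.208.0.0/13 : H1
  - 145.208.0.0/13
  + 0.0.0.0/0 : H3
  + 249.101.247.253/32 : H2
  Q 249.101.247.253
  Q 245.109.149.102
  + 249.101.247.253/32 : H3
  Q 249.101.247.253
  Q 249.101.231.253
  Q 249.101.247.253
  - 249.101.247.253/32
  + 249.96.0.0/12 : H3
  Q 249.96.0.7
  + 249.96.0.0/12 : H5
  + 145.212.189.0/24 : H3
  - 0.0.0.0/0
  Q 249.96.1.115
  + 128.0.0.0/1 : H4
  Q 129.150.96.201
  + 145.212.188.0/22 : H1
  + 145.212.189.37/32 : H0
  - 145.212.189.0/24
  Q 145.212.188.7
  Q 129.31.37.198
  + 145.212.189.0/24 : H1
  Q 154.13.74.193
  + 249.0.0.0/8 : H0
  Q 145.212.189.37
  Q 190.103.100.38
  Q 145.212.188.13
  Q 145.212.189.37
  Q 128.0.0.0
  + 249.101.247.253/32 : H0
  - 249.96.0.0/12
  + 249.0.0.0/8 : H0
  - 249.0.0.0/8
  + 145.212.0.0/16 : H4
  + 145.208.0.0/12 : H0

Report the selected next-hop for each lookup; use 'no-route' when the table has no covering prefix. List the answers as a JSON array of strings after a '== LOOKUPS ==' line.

Apply in order:
  add 0.0.0.0/0 -> H4 at depth 0
  del 0.0.0.0/0 (clear depth 0)
  add 145.208.0.0/13 -> H1 at depth 13
  del 145.208.0.0/13 (clear depth 13)
  add 0.0.0.0/0 -> H3 at depth 0
  add 249.101.247.253/32 -> H2 at depth 32
  Q 249.101.247.253: descend 11111001011001011111011111111101 ; hops seen [H3,H2] ; pick H2
  Q 245.109.149.102: descend 1111 ; hops seen [H3] ; pick H3
  add 249.101.247.253/32 -> H3 at depth 32
  Q 249.101.247.253: descend 11111001011001011111011111111101 ; hops seen [H3,H3] ; pick H3
  Q 249.101.231.253: descend 1111100101100101111 ; hops seen [H3] ; pick H3
  Q 249.101.247.253: descend 11111001011001011111011111111101 ; hops seen [H3,H3] ; pick H3
  del 249.101.247.253/32 (clear depth 32)
  add 249.96.0.0/12 -> H3 at depth 12
  Q 249.96.0.7: descend 1111100101100 ; hops seen [H3,H3] ; pick H3
  add 249.96.0.0/12 -> H5 at depth 12
  add 145.212.189.0/24 -> H3 at depth 24
  del 0.0.0.0/0 (clear depth 0)
  Q 249.96.1.115: descend 1111100101100 ; hops seen [H5] ; pick H5
  add 128.0.0.0/1 -> H4 at depth 1
  Q 129.150.96.201: descend 100 ; hops seen [H4] ; pick H4
  add 145.212.188.0/22 -> H1 at depth 22
  add 145.212.189.37/32 -> H0 at depth 32
  del 145.212.189.0/24 (clear depth 24)
  Q 145.212.188.7: descend 10010001110101001011110 ; hops seen [H4,H1] ; pick H1
  Q 129.31.37.198: descend 100 ; hops seen [H4] ; pick H4
  add 145.212.189.0/24 -> H1 at depth 24
  Q 154.13.74.193: descend 1001 ; hops seen [H4] ; pick H4
  add 249.0.0.0/8 -> H0 at depth 8
  Q 145.212.189.37: descend 10010001110101001011110100100101 ; hops seen [H4,H1,H1,H0] ; pick H0
  Q 190.103.100.38: descend 10 ; hops seen [H4] ; pick H4
  Q 145.212.188.13: descend 10010001110101001011110 ; hops seen [H4,H1] ; pick H1
  Q 145.212.189.37: descend 10010001110101001011110100100101 ; hops seen [H4,H1,H1,H0] ; pick H0
  Q 128.0.0.0: descend 100 ; hops seen [H4] ; pick H4
  add 249.101.247.253/32 -> H0 at depth 32
  del 249.96.0.0/12 (clear depth 12)
  add 249.0.0.0/8 -> H0 at depth 8
  del 249.0.0.0/8 (clear depth 8)
  add 145.212.0.0/16 -> H4 at depth 16
  add 145.208.0.0/12 -> H0 at depth 12

== LOOKUPS ==
["H2","H3","H3","H3","H3","H3","H5","H4","H1","H4","H4","H0","H4","H1","H0","H4"]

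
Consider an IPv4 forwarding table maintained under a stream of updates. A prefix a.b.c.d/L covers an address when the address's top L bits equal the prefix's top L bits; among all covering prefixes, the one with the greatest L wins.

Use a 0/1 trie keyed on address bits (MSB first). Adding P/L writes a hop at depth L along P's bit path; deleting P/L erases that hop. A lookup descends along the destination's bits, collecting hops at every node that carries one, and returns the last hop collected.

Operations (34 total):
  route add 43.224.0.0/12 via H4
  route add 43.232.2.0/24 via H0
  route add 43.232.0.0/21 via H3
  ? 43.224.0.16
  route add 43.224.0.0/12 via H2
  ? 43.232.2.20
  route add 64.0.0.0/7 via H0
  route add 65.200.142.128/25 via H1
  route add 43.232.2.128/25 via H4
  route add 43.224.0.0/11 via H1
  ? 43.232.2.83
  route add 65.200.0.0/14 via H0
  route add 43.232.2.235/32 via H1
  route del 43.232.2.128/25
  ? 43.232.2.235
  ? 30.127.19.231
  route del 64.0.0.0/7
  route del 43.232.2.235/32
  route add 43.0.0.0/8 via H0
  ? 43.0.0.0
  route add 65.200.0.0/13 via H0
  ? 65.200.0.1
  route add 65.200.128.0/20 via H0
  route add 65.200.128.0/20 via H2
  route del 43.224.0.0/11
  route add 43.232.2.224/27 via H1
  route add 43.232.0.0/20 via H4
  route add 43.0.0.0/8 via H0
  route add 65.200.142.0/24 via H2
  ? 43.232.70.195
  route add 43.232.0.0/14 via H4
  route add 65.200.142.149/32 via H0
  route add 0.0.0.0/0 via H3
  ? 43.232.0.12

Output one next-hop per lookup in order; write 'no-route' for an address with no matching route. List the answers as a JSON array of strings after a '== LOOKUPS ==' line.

Process each operation:
  + 43.224.0.0/12 (H4) depth=12
  + 43.232.2.0/24 (H0) depth=24
  + 43.232.0.0/21 (H3) depth=21
  lookup 43.224.0.16: bits 001010111110 walk d0:-→d1:-→d2:-→d3:-→d4:-→d5:-→d6:-→d7:-→d8:-→d9:-→d10:-→d11:-→d12:H4 -> H4
  + 43.224.0.0/12 (H2) depth=12
  lookup 43.232.2.20: bits 001010111110100000000010 walk d0:-→d1:-→d2:-→d3:-→d4:-→d5:-→d6:-→d7:-→d8:-→d9:-→d10:-→d11:-→d12:H2→d13:-→d14:-→d15:-→d16:-→d17:-→d18:-→d19:-→d20:-→d21:H3→d22:-→d23:-→d24:H0 -> H0
  + 64.0.0.0/7 (H0) depth=7
  + 65.200.142.128/25 (H1) depth=25
  + 43.232.2.128/25 (H4) depth=25
  + 43.224.0.0/11 (H1) depth=11
  lookup 43.232.2.83: bits 001010111110100000000010 walk d0:-→d1:-→d2:-→d3:-→d4:-→d5:-→d6:-→d7:-→d8:-→d9:-→d10:-→d11:H1→d12:H2→d13:-→d14:-→d15:-→d16:-→d17:-→d18:-→d19:-→d20:-→d21:H3→d22:-→d23:-→d24:H0 -> H0
  + 65.200.0.0/14 (H0) depth=14
  + 43.232.2.235/32 (H1) depth=32
  - 43.232.2.128/25 clear@25
  lookup 43.232.2.235: bits 00101011111010000000001011101011 walk d0:-→d1:-→d2:-→d3:-→d4:-→d5:-→d6:-→d7:-→d8:-→d9:-→d10:-→d11:H1→d12:H2→d13:-→d14:-→d15:-→d16:-→d17:-→d18:-→d19:-→d20:-→d21:H3→d22:-→d23:-→d24:H0→d25:-→d26:-→d27:-→d28:-→d29:-→d30:-→d31:-→d32:H1 -> H1
  lookup 30.127.19.231: bits 00 walk d0:-→d1:-→d2:- -> no-route
  - 64.0.0.0/7 clear@7
  - 43.232.2.235/32 clear@32
  + 43.0.0.0/8 (H0) depth=8
  lookup 43.0.0.0: bits 00101011 walk d0:-→d1:-→d2:-→d3:-→d4:-→d5:-→d6:-→d7:-→d8:H0 -> H0
  + 65.200.0.0/13 (H0) depth=13
  lookup 65.200.0.1: bits 0100000111001000 walk d0:-→d1:-→d2:-→d3:-→d4:-→d5:-→d6:-→d7:-→d8:-→d9:-→d10:-→d11:-→d12:-→d13:H0→d14:H0→d15:-→d16:- -> H0
  + 65.200.128.0/20 (H0) depth=20
  + 65.200.128.0/20 (H2) depth=20
  - 43.224.0.0/11 clear@11
  + 43.232.2.224/27 (H1) depth=27
  + 43.232.0.0/20 (H4) depth=20
  + 43.0.0.0/8 (H0) depth=8
  + 65.200.142.0/24 (H2) depth=24
  lookup 43.232.70.195: bits 00101011111010000 walk d0:-→d1:-→d2:-→d3:-→d4:-→d5:-→d6:-→d7:-→d8:H0→d9:-→d10:-→d11:-→d12:H2→d13:-→d14:-→d15:-→d16:-→d17:- -> H2
  + 43.232.0.0/14 (H4) depth=14
  + 65.200.142.149/32 (H0) depth=32
  + 0.0.0.0/0 (H3) depth=0
  lookup 43.232.0.12: bits 0010101111101000000000 walk d0:H3→d1:-→d2:-→d3:-→d4:-→d5:-→d6:-→d7:-→d8:H0→d9:-→d10:-→d11:-→d12:H2→d13:-→d14:H4→d15:-→d16:-→d17:-→d18:-→d19:-→d20:H4→d21:H3→d22:- -> H3

== LOOKUPS ==
["H4","H0","H0","H1","no-route","H0","H0","H2","H3"]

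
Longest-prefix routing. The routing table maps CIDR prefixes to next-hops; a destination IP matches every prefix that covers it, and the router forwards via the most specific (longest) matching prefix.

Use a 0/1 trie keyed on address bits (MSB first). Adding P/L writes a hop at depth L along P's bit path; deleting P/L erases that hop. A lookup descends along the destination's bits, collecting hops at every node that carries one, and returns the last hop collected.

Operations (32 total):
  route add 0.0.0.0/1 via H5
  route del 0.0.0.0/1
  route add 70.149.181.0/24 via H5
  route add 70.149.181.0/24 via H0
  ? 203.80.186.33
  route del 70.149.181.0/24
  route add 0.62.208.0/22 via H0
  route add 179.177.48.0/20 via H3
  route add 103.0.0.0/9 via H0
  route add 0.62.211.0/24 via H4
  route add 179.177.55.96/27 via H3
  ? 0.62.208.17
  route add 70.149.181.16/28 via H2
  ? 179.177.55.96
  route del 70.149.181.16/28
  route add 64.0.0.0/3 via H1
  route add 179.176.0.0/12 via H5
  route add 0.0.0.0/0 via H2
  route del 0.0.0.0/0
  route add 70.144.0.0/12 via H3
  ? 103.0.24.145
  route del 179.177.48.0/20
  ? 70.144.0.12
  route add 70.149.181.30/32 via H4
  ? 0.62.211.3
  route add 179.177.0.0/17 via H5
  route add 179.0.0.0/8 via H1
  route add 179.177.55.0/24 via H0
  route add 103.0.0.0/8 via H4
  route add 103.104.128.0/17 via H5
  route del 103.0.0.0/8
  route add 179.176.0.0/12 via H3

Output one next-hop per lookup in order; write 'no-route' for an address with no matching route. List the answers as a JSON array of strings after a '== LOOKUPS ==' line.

Process each operation:
  + 0.0.0.0/1 (H5) depth=1
  del 0.0.0.0/1 (clear depth 1)
  + 70.149.181.0/24 (H5) depth=24
  + 70.149.181.0/24 (H0) depth=24
  Q 203.80.186.33: descend ε ; hops seen [∅] ; pick no-route
  del 70.149.181.0/24 (clear depth 24)
  + 0.62.208.0/22 (H0) depth=22
  + 179.177.48.0/20 (H3) depth=20
  + 103.0.0.0/9 (H0) depth=9
  + 0.62.211.0/24 (H4) depth=24
  + 179.177.55.96/27 (H3) depth=27
  Q 0.62.208.17: descend 0000000000111110110100 ; hops seen [H0] ; pick H0
  + 70.149.181.16/28 (H2) depth=28
  Q 179.177.55.96: descend 101100111011000100110111011 ; hops seen [H3,H3] ; pick H3
  del 70.149.181.16/28 (clear depth 28)
  + 64.0.0.0/3 (H1) depth=3
  + 179.176.0.0/12 (H5) depth=12
  + 0.0.0.0/0 (H2) depth=0
  del 0.0.0.0/0 (clear depth 0)
  + 70.144.0.0/12 (H3) depth=12
  Q 103.0.24.145: descend 011001110 ; hops seen [H0] ; pick H0
  del 179.177.48.0/20 (clear depth 20)
  Q 70.144.0.12: descend 0100011010010 ; hops seen [H1,H3] ; pick H3
  + 70.149.181.30/32 (H4) depth=32
  Q 0.62.211.3: descend 000000000011111011010011 ; hops seen [H0,H4] ; pick H4
  + 179.177.0.0/17 (H5) depth=17
  + 179.0.0.0/8 (H1) depth=8
  + 179.177.55.0/24 (H0) depth=24
  + 103.0.0.0/8 (H4) depth=8
  + 103.104.128.0/17 (H5) depth=17
  del 103.0.0.0/8 (clear depth 8)
  + 179.176.0.0/12 (H3) depth=12

== LOOKUPS ==
["no-route","H0","H3","H0","H3","H4"]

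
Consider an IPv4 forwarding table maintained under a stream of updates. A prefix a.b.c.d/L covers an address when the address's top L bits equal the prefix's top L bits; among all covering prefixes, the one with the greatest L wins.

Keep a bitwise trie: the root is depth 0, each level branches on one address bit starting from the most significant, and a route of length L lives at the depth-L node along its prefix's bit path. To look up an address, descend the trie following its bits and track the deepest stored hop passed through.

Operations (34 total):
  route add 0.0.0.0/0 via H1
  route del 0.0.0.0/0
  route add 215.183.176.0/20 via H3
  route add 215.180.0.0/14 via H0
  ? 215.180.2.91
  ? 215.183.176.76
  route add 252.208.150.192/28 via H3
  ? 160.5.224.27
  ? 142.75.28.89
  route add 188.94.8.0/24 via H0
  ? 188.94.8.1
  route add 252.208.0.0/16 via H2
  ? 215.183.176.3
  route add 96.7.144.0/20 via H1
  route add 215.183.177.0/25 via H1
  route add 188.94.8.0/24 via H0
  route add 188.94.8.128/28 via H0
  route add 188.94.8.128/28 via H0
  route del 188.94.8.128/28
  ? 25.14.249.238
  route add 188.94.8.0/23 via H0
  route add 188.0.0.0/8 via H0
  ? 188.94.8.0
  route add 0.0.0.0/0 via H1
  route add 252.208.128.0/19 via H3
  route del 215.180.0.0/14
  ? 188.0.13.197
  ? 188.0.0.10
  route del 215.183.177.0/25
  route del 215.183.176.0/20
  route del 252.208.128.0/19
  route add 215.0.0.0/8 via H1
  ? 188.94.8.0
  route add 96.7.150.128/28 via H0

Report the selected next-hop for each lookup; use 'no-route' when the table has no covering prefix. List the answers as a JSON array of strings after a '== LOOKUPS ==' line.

Trace:
  + 0.0.0.0/0 (H1) depth=0
  del 0.0.0.0/0 (clear depth 0)
  + 215.183.176.0/20 (H3) depth=20
  + 215.180.0.0/14 (H0) depth=14
  lookup 215.180.2.91: bits 11010111101101 walk d0:-→d1:-→d2:-→d3:-→d4:-→d5:-→d6:-→d7:-→d8:-→d9:-→d10:-→d11:-→d12:-→d13:-→d14:H0 -> H0
  lookup 215.183.176.76: bits 11010111101101111011 walk d0:-→d1:-→d2:-→d3:-→d4:-→d5:-→d6:-→d7:-→d8:-→d9:-→d10:-→d11:-→d12:-→d13:-→d14:H0→d15:-→d16:-→d17:-→d18:-→d19:-→d20:H3 -> H3
  + 252.208.150.192/28 (H3) depth=28
  lookup 160.5.224.27: bits 1 walk d0:-→d1:- -> no-route
  lookup 142.75.28.89: bits 1 walk d0:-→d1:- -> no-route
  + 188.94.8.0/24 (H0) depth=24
  lookup 188.94.8.1: bits 101111000101111000001000 walk d0:-→d1:-→d2:-→d3:-→d4:-→d5:-→d6:-→d7:-→d8:-→d9:-→d10:-→d11:-→d12:-→d13:-→d14:-→d15:-→d16:-→d17:-→d18:-→d19:-→d20:-→d21:-→d22:-→d23:-→d24:H0 -> H0
  + 252.208.0.0/16 (H2) depth=16
  lookup 215.183.176.3: bits 11010111101101111011 walk d0:-→d1:-→d2:-→d3:-→d4:-→d5:-→d6:-→d7:-→d8:-→d9:-→d10:-→d11:-→d12:-→d13:-→d14:H0→d15:-→d16:-→d17:-→d18:-→d19:-→d20:H3 -> H3
  + 96.7.144.0/20 (H1) depth=20
  + 215.183.177.0/25 (H1) depth=25
  + 188.94.8.0/24 (H0) depth=24
  + 188.94.8.128/28 (H0) depth=28
  + 188.94.8.128/28 (H0) depth=28
  del 188.94.8.128/28 (clear depth 28)
  lookup 25.14.249.238: bits 0 walk d0:-→d1:- -> no-route
  + 188.94.8.0/23 (H0) depth=23
  + 188.0.0.0/8 (H0) depth=8
  lookup 188.94.8.0: bits 101111000101111000001000 walk d0:-→d1:-→d2:-→d3:-→d4:-→d5:-→d6:-→d7:-→d8:H0→d9:-→d10:-→d11:-→d12:-→d13:-→d14:-→d15:-→d16:-→d17:-→d18:-→d19:-→d20:-→d21:-→d22:-→d23:H0→d24:H0 -> H0
  + 0.0.0.0/0 (H1) depth=0
  + 252.208.128.0/19 (H3) depth=19
  del 215.180.0.0/14 (clear depth 14)
  lookup 188.0.13.197: bits 101111000 walk d0:H1→d1:-→d2:-→d3:-→d4:-→d5:-→d6:-→d7:-→d8:H0→d9:- -> H0
  lookup 188.0.0.10: bits 101111000 walk d0:H1→d1:-→d2:-→d3:-→d4:-→d5:-→d6:-→d7:-→d8:H0→d9:- -> H0
  del 215.183.177.0/25 (clear depth 25)
  del 215.183.176.0/20 (clear depth 20)
  del 252.208.128.0/19 (clear depth 19)
  + 215.0.0.0/8 (H1) depth=8
  lookup 188.94.8.0: bits 101111000101111000001000 walk d0:H1→d1:-→d2:-→d3:-→d4:-→d5:-→d6:-→d7:-→d8:H0→d9:-→d10:-→d11:-→d12:-→d13:-→d14:-→d15:-→d16:-→d17:-→d18:-→d19:-→d20:-→d21:-→d22:-→d23:H0→d24:H0 -> H0
  + 96.7.150.128/28 (H0) depth=28

== LOOKUPS ==
["H0","H3","no-route","no-route","H0","H3","no-route","H0","H0","H0","H0"]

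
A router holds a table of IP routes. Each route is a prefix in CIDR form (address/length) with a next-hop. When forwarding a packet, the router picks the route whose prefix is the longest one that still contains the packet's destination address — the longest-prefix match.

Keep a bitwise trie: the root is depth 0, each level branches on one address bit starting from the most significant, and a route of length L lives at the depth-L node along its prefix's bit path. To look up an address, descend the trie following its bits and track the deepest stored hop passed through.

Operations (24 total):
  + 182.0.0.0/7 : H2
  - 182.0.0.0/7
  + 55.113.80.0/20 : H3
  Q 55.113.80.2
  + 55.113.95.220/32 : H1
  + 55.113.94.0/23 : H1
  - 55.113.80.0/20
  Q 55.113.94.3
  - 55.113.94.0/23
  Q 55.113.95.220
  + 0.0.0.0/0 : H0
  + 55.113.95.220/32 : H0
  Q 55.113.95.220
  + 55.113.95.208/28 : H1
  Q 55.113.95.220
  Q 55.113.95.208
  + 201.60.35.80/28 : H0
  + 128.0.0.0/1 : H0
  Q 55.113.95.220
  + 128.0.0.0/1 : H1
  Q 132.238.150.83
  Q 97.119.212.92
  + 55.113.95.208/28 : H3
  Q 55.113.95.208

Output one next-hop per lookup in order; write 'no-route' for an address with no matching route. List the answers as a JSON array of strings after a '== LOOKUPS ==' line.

Apply in order:
  add 182.0.0.0/7 -> H2 at depth 7
  del 182.0.0.0/7 (clear depth 7)
  add 55.113.80.0/20 -> H3 at depth 20
  Q 55.113.80.2: descend 00110111011100010101 ; hops seen [H3] ; pick H3
  add 55.113.95.220/32 -> H1 at depth 32
  add 55.113.94.0/23 -> H1 at depth 23
  del 55.113.80.0/20 (clear depth 20)
  Q 55.113.94.3: descend 00110111011100010101111 ; hops seen [H1] ; pick H1
  del 55.113.94.0/23 (clear depth 23)
  Q 55.113.95.220: descend 00110111011100010101111111011100 ; hops seen [H1] ; pick H1
  add 0.0.0.0/0 -> H0 at depth 0
  add 55.113.95.220/32 -> H0 at depth 32
  Q 55.113.95.220: descend 00110111011100010101111111011100 ; hops seen [H0,H0] ; pick H0
  add 55.113.95.208/28 -> H1 at depth 28
  Q 55.113.95.220: descend 00110111011100010101111111011100 ; hops seen [H0,H1,H0] ; pick H0
  Q 55.113.95.208: descend 0011011101110001010111111101 ; hops seen [H0,H1] ; pick H1
  add 201.60.35.80/28 -> H0 at depth 28
  add 128.0.0.0/1 -> H0 at depth 1
  Q 55.113.95.220: descend 00110111011100010101111111011100 ; hops seen [H0,H1,H0] ; pick H0
  add 128.0.0.0/1 -> H1 at depth 1
  Q 132.238.150.83: descend 10 ; hops seen [H0,H1] ; pick H1
  Q 97.119.212.92: descend 0 ; hops seen [H0] ; pick H0
  add 55.113.95.208/28 -> H3 at depth 28
  Q 55.113.95.208: descend 0011011101110001010111111101 ; hops seen [H0,H3] ; pick H3

== LOOKUPS ==
["H3","H1","H1","H0","H0","H1","H0","H1","H0","H3"]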